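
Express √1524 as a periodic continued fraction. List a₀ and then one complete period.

[39; 26, 78]

a₀ = ⌊√1524⌋ = 39.
With m₀=0, d₀=1 and mₖ₊₁ = dₖaₖ − mₖ, dₖ₊₁ = (n − mₖ₊₁²)/dₖ, aₖ₊₁ = ⌊(a₀+mₖ₊₁)/dₖ₊₁⌋:
  k=1: m=39, d=3, a=26
  k=2: m=39, d=1, a=78
d=1 and a=2a₀=78 at k=2, so the next step gives (m, d) = (39, 3) again — its k=1 value — and the period has length 2.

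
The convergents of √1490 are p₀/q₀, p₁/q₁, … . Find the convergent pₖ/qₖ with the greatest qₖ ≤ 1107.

29761/771

√1490 = [38; 1, 1, 1, 1, 76, …] (period length 5).
Convergents:
  p_0/q_0 = 38/1
  p_1/q_1 = 39/1
  p_2/q_2 = 77/2
  p_3/q_3 = 116/3
  p_4/q_4 = 193/5
  p_5/q_5 = 14784/383
  p_6/q_6 = 14977/388
  p_7/q_7 = 29761/771
  p_8/q_8 = 44738/1159
q_7 = 771 ≤ 1107 < 1159 = q_8, so the answer is 29761/771.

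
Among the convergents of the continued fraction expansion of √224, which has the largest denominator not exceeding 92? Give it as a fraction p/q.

√224 = [14; 1, 28, …] (period length 2).
Convergents:
  p_0/q_0 = 14/1
  p_1/q_1 = 15/1
  p_2/q_2 = 434/29
  p_3/q_3 = 449/30
  p_4/q_4 = 13006/869
q_3 = 30 ≤ 92 < 869 = q_4, so the answer is 449/30.

449/30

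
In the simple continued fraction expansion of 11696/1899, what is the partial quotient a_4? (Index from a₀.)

11696 = 6·1899 + 302   →  a_0 = 6
1899 = 6·302 + 87   →  a_1 = 6
302 = 3·87 + 41   →  a_2 = 3
87 = 2·41 + 5   →  a_3 = 2
41 = 8·5 + 1   →  a_4 = 8

8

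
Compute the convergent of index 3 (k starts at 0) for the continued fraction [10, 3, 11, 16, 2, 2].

Using pₖ = aₖpₖ₋₁ + pₖ₋₂, qₖ = aₖqₖ₋₁ + qₖ₋₂ (with p₋₁=1, p₋₂=0, q₋₁=0, q₋₂=1):
  k=0: a=10, p=10, q=1
  k=1: a=3, p=31, q=3
  k=2: a=11, p=351, q=34
  k=3: a=16, p=5647, q=547

5647/547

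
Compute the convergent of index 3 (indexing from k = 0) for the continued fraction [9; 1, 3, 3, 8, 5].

Using pₖ = aₖpₖ₋₁ + pₖ₋₂, qₖ = aₖqₖ₋₁ + qₖ₋₂ (with p₋₁=1, p₋₂=0, q₋₁=0, q₋₂=1):
  k=0: a=9, p=9, q=1
  k=1: a=1, p=10, q=1
  k=2: a=3, p=39, q=4
  k=3: a=3, p=127, q=13

127/13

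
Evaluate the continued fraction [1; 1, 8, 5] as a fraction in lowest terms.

87/46

Fold from the inside: start with 5/1.
  8 + 1/5 = 41/5
  1 + 5/41 = 46/41
  1 + 41/46 = 87/46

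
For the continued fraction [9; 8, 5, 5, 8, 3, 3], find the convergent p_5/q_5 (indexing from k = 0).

49697/5448

Using pₖ = aₖpₖ₋₁ + pₖ₋₂, qₖ = aₖqₖ₋₁ + qₖ₋₂ (with p₋₁=1, p₋₂=0, q₋₁=0, q₋₂=1):
  k=0: a=9, p=9, q=1
  k=1: a=8, p=73, q=8
  k=2: a=5, p=374, q=41
  k=3: a=5, p=1943, q=213
  k=4: a=8, p=15918, q=1745
  k=5: a=3, p=49697, q=5448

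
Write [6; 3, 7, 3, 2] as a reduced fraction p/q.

Using pₖ = aₖpₖ₋₁ + pₖ₋₂ and qₖ = aₖqₖ₋₁ + qₖ₋₂:
  k=0: a=6, p=6, q=1
  k=1: a=3, p=19, q=3
  k=2: a=7, p=139, q=22
  k=3: a=3, p=436, q=69
  k=4: a=2, p=1011, q=160

1011/160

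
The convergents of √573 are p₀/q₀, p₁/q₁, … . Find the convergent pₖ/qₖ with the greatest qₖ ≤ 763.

17977/751

√573 = [23; 1, 14, 1, 46, …] (period length 4).
Convergents:
  p_0/q_0 = 23/1
  p_1/q_1 = 24/1
  p_2/q_2 = 359/15
  p_3/q_3 = 383/16
  p_4/q_4 = 17977/751
  p_5/q_5 = 18360/767
q_4 = 751 ≤ 763 < 767 = q_5, so the answer is 17977/751.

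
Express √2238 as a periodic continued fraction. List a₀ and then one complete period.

[47; 3, 3, 1, 30, 1, 3, 3, 94]

a₀ = ⌊√2238⌋ = 47.
With m₀=0, d₀=1 and mₖ₊₁ = dₖaₖ − mₖ, dₖ₊₁ = (n − mₖ₊₁²)/dₖ, aₖ₊₁ = ⌊(a₀+mₖ₊₁)/dₖ₊₁⌋:
  k=1: m=47, d=29, a=3
  k=2: m=40, d=22, a=3
  k=3: m=26, d=71, a=1
  k=4: m=45, d=3, a=30
  k=5: m=45, d=71, a=1
  k=6: m=26, d=22, a=3
  k=7: m=40, d=29, a=3
  k=8: m=47, d=1, a=94
d=1 and a=2a₀=94 at k=8, so the next step gives (m, d) = (47, 29) again — its k=1 value — and the period has length 8.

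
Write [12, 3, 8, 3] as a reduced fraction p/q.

961/78

Fold from the inside: start with 3/1.
  8 + 1/3 = 25/3
  3 + 3/25 = 78/25
  12 + 25/78 = 961/78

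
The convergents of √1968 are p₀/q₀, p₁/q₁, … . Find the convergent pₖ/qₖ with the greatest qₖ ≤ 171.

√1968 = [44; 2, 1, 3, 5, 3, 1, 2, 88, …] (period length 8).
Convergents:
  p_0/q_0 = 44/1
  p_1/q_1 = 89/2
  p_2/q_2 = 133/3
  p_3/q_3 = 488/11
  p_4/q_4 = 2573/58
  p_5/q_5 = 8207/185
q_4 = 58 ≤ 171 < 185 = q_5, so the answer is 2573/58.

2573/58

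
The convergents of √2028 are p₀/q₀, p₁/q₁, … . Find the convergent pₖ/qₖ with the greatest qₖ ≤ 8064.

√2028 = [45; 30, 90, …] (period length 2).
Convergents:
  p_0/q_0 = 45/1
  p_1/q_1 = 1351/30
  p_2/q_2 = 121635/2701
  p_3/q_3 = 3650401/81060
q_2 = 2701 ≤ 8064 < 81060 = q_3, so the answer is 121635/2701.

121635/2701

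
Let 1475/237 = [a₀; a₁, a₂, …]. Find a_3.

8

1475 = 6·237 + 53   →  a_0 = 6
237 = 4·53 + 25   →  a_1 = 4
53 = 2·25 + 3   →  a_2 = 2
25 = 8·3 + 1   →  a_3 = 8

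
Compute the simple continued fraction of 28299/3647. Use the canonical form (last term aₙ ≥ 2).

[7; 1, 3, 6, 3, 4, 3, 3]

28299 = 7·3647 + 2770
3647 = 1·2770 + 877
2770 = 3·877 + 139
877 = 6·139 + 43
139 = 3·43 + 10
43 = 4·10 + 3
10 = 3·3 + 1
3 = 3·1 + 0  (stop)
So 28299/3647 = [7; 1, 3, 6, 3, 4, 3, 3].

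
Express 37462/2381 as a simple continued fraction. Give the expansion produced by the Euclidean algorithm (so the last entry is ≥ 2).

[15; 1, 2, 1, 3, 11, 14]

37462 = 15×2381 + 1747
2381 = 1×1747 + 634
1747 = 2×634 + 479
634 = 1×479 + 155
479 = 3×155 + 14
155 = 11×14 + 1
14 = 14×1 + 0  (stop)
So 37462/2381 = [15; 1, 2, 1, 3, 11, 14].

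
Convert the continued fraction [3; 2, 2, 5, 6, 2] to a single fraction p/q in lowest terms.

Using pₖ = aₖpₖ₋₁ + pₖ₋₂ and qₖ = aₖqₖ₋₁ + qₖ₋₂:
  k=0: a=3, p=3, q=1
  k=1: a=2, p=7, q=2
  k=2: a=2, p=17, q=5
  k=3: a=5, p=92, q=27
  k=4: a=6, p=569, q=167
  k=5: a=2, p=1230, q=361

1230/361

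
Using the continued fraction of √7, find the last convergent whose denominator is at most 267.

√7 = [2; 1, 1, 1, 4, …] (period length 4).
Convergents:
  p_0/q_0 = 2/1
  p_1/q_1 = 3/1
  p_2/q_2 = 5/2
  p_3/q_3 = 8/3
  p_4/q_4 = 37/14
  p_5/q_5 = 45/17
  p_6/q_6 = 82/31
  p_7/q_7 = 127/48
  p_8/q_8 = 590/223
  p_9/q_9 = 717/271
q_8 = 223 ≤ 267 < 271 = q_9, so the answer is 590/223.

590/223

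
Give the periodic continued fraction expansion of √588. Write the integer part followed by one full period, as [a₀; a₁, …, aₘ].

a₀ = ⌊√588⌋ = 24.
With m₀=0, d₀=1 and mₖ₊₁ = dₖaₖ − mₖ, dₖ₊₁ = (n − mₖ₊₁²)/dₖ, aₖ₊₁ = ⌊(a₀+mₖ₊₁)/dₖ₊₁⌋:
  k=1: m=24, d=12, a=4
  k=2: m=24, d=1, a=48
d=1 and a=2a₀=48 at k=2, so the next step gives (m, d) = (24, 12) again — its k=1 value — and the period has length 2.

[24; 4, 48]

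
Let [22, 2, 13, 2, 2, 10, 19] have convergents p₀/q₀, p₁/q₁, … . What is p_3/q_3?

Using pₖ = aₖpₖ₋₁ + pₖ₋₂, qₖ = aₖqₖ₋₁ + qₖ₋₂ (with p₋₁=1, p₋₂=0, q₋₁=0, q₋₂=1):
  k=0: a=22, p=22, q=1
  k=1: a=2, p=45, q=2
  k=2: a=13, p=607, q=27
  k=3: a=2, p=1259, q=56

1259/56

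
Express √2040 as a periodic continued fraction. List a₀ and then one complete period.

[45; 6, 90]

a₀ = ⌊√2040⌋ = 45.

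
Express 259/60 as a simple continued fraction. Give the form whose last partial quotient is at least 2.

[4; 3, 6, 3]

259 = 4×60 + 19
60 = 3×19 + 3
19 = 6×3 + 1
3 = 3×1 + 0  (stop)
So 259/60 = [4; 3, 6, 3].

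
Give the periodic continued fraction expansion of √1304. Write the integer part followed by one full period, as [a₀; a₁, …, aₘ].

[36; 9, 72]

a₀ = ⌊√1304⌋ = 36.
With m₀=0, d₀=1 and mₖ₊₁ = dₖaₖ − mₖ, dₖ₊₁ = (n − mₖ₊₁²)/dₖ, aₖ₊₁ = ⌊(a₀+mₖ₊₁)/dₖ₊₁⌋:
  k=1: m=36, d=8, a=9
  k=2: m=36, d=1, a=72
d=1 and a=2a₀=72 at k=2, so the next step gives (m, d) = (36, 8) again — its k=1 value — and the period has length 2.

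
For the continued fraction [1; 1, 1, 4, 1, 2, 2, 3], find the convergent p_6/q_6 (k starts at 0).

113/73

Using pₖ = aₖpₖ₋₁ + pₖ₋₂, qₖ = aₖqₖ₋₁ + qₖ₋₂ (with p₋₁=1, p₋₂=0, q₋₁=0, q₋₂=1):
  k=0: a=1, p=1, q=1
  k=1: a=1, p=2, q=1
  k=2: a=1, p=3, q=2
  k=3: a=4, p=14, q=9
  k=4: a=1, p=17, q=11
  k=5: a=2, p=48, q=31
  k=6: a=2, p=113, q=73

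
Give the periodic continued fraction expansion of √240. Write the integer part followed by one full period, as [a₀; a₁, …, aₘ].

[15; 2, 30]

a₀ = ⌊√240⌋ = 15.
With m₀=0, d₀=1 and mₖ₊₁ = dₖaₖ − mₖ, dₖ₊₁ = (n − mₖ₊₁²)/dₖ, aₖ₊₁ = ⌊(a₀+mₖ₊₁)/dₖ₊₁⌋:
  k=1: m=15, d=15, a=2
  k=2: m=15, d=1, a=30
d=1 and a=2a₀=30 at k=2, so the next step gives (m, d) = (15, 15) again — its k=1 value — and the period has length 2.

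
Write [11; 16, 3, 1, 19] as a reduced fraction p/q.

Using pₖ = aₖpₖ₋₁ + pₖ₋₂ and qₖ = aₖqₖ₋₁ + qₖ₋₂:
  k=0: a=11, p=11, q=1
  k=1: a=16, p=177, q=16
  k=2: a=3, p=542, q=49
  k=3: a=1, p=719, q=65
  k=4: a=19, p=14203, q=1284

14203/1284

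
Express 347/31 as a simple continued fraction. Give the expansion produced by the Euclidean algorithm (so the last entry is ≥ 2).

[11; 5, 6]

347 = 11×31 + 6
31 = 5×6 + 1
6 = 6×1 + 0  (stop)
So 347/31 = [11; 5, 6].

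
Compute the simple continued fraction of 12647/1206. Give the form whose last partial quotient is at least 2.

12647 = 10*1206 + 587
1206 = 2*587 + 32
587 = 18*32 + 11
32 = 2*11 + 10
11 = 1*10 + 1
10 = 10*1 + 0  (stop)
So 12647/1206 = [10; 2, 18, 2, 1, 10].

[10; 2, 18, 2, 1, 10]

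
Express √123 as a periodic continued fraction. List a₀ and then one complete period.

a₀ = ⌊√123⌋ = 11.

[11; 11, 22]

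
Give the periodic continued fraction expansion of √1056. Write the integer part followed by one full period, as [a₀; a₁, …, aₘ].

[32; 2, 64]

a₀ = ⌊√1056⌋ = 32.
With m₀=0, d₀=1 and mₖ₊₁ = dₖaₖ − mₖ, dₖ₊₁ = (n − mₖ₊₁²)/dₖ, aₖ₊₁ = ⌊(a₀+mₖ₊₁)/dₖ₊₁⌋:
  k=1: m=32, d=32, a=2
  k=2: m=32, d=1, a=64
d=1 and a=2a₀=64 at k=2, so the next step gives (m, d) = (32, 32) again — its k=1 value — and the period has length 2.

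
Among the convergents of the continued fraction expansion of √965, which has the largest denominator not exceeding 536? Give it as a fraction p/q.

√965 = [31; 15, 1, 1, 15, 62, …] (period length 5).
Convergents:
  p_0/q_0 = 31/1
  p_1/q_1 = 466/15
  p_2/q_2 = 497/16
  p_3/q_3 = 963/31
  p_4/q_4 = 14942/481
  p_5/q_5 = 927367/29853
q_4 = 481 ≤ 536 < 29853 = q_5, so the answer is 14942/481.

14942/481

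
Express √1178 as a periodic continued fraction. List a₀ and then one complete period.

a₀ = ⌊√1178⌋ = 34.
With m₀=0, d₀=1 and mₖ₊₁ = dₖaₖ − mₖ, dₖ₊₁ = (n − mₖ₊₁²)/dₖ, aₖ₊₁ = ⌊(a₀+mₖ₊₁)/dₖ₊₁⌋:
  k=1: m=34, d=22, a=3
  k=2: m=32, d=7, a=9
  k=3: m=31, d=31, a=2
  k=4: m=31, d=7, a=9
  k=5: m=32, d=22, a=3
  k=6: m=34, d=1, a=68
d=1 and a=2a₀=68 at k=6, so the next step gives (m, d) = (34, 22) again — its k=1 value — and the period has length 6.

[34; 3, 9, 2, 9, 3, 68]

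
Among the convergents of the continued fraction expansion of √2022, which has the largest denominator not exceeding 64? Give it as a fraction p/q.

1349/30

√2022 = [44; 1, 28, 1, 88, …] (period length 4).
Convergents:
  p_0/q_0 = 44/1
  p_1/q_1 = 45/1
  p_2/q_2 = 1304/29
  p_3/q_3 = 1349/30
  p_4/q_4 = 120016/2669
q_3 = 30 ≤ 64 < 2669 = q_4, so the answer is 1349/30.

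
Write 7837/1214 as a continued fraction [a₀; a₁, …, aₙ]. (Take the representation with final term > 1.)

[6; 2, 5, 8, 3, 4]

7837 = 6·1214 + 553
1214 = 2·553 + 108
553 = 5·108 + 13
108 = 8·13 + 4
13 = 3·4 + 1
4 = 4·1 + 0  (stop)
So 7837/1214 = [6; 2, 5, 8, 3, 4].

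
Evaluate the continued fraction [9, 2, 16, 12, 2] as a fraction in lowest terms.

7863/829

Using pₖ = aₖpₖ₋₁ + pₖ₋₂ and qₖ = aₖqₖ₋₁ + qₖ₋₂:
  k=0: a=9, p=9, q=1
  k=1: a=2, p=19, q=2
  k=2: a=16, p=313, q=33
  k=3: a=12, p=3775, q=398
  k=4: a=2, p=7863, q=829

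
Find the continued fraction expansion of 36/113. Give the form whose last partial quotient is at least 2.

[0; 3, 7, 5]

36 = 0·113 + 36
113 = 3·36 + 5
36 = 7·5 + 1
5 = 5·1 + 0  (stop)
So 36/113 = [0; 3, 7, 5].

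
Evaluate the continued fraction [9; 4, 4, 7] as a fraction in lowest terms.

1136/123

Using pₖ = aₖpₖ₋₁ + pₖ₋₂ and qₖ = aₖqₖ₋₁ + qₖ₋₂:
  k=0: a=9, p=9, q=1
  k=1: a=4, p=37, q=4
  k=2: a=4, p=157, q=17
  k=3: a=7, p=1136, q=123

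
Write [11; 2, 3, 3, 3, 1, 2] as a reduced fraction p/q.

Using pₖ = aₖpₖ₋₁ + pₖ₋₂ and qₖ = aₖqₖ₋₁ + qₖ₋₂:
  k=0: a=11, p=11, q=1
  k=1: a=2, p=23, q=2
  k=2: a=3, p=80, q=7
  k=3: a=3, p=263, q=23
  k=4: a=3, p=869, q=76
  k=5: a=1, p=1132, q=99
  k=6: a=2, p=3133, q=274

3133/274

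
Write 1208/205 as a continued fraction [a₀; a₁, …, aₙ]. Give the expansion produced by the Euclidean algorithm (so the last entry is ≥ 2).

[5; 1, 8, 3, 7]

1208 = 5*205 + 183
205 = 1*183 + 22
183 = 8*22 + 7
22 = 3*7 + 1
7 = 7*1 + 0  (stop)
So 1208/205 = [5; 1, 8, 3, 7].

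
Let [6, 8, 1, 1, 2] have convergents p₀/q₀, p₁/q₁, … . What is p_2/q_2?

55/9

Using pₖ = aₖpₖ₋₁ + pₖ₋₂, qₖ = aₖqₖ₋₁ + qₖ₋₂ (with p₋₁=1, p₋₂=0, q₋₁=0, q₋₂=1):
  k=0: a=6, p=6, q=1
  k=1: a=8, p=49, q=8
  k=2: a=1, p=55, q=9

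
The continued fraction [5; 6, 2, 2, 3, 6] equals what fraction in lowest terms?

3537/686

Using pₖ = aₖpₖ₋₁ + pₖ₋₂ and qₖ = aₖqₖ₋₁ + qₖ₋₂:
  k=0: a=5, p=5, q=1
  k=1: a=6, p=31, q=6
  k=2: a=2, p=67, q=13
  k=3: a=2, p=165, q=32
  k=4: a=3, p=562, q=109
  k=5: a=6, p=3537, q=686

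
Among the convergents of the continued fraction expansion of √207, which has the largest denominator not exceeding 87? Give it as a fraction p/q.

√207 = [14; 2, 1, 1, 2, 1, 1, 2, 28, …] (period length 8).
Convergents:
  p_0/q_0 = 14/1
  p_1/q_1 = 29/2
  p_2/q_2 = 43/3
  p_3/q_3 = 72/5
  p_4/q_4 = 187/13
  p_5/q_5 = 259/18
  p_6/q_6 = 446/31
  p_7/q_7 = 1151/80
  p_8/q_8 = 32674/2271
q_7 = 80 ≤ 87 < 2271 = q_8, so the answer is 1151/80.

1151/80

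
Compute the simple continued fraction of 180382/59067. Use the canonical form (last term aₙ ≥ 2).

[3; 18, 1, 1, 3, 7, 6, 10]

180382 = 3×59067 + 3181
59067 = 18×3181 + 1809
3181 = 1×1809 + 1372
1809 = 1×1372 + 437
1372 = 3×437 + 61
437 = 7×61 + 10
61 = 6×10 + 1
10 = 10×1 + 0  (stop)
So 180382/59067 = [3; 18, 1, 1, 3, 7, 6, 10].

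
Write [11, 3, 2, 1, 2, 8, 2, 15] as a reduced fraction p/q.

83718/7411

Using pₖ = aₖpₖ₋₁ + pₖ₋₂ and qₖ = aₖqₖ₋₁ + qₖ₋₂:
  k=0: a=11, p=11, q=1
  k=1: a=3, p=34, q=3
  k=2: a=2, p=79, q=7
  k=3: a=1, p=113, q=10
  k=4: a=2, p=305, q=27
  k=5: a=8, p=2553, q=226
  k=6: a=2, p=5411, q=479
  k=7: a=15, p=83718, q=7411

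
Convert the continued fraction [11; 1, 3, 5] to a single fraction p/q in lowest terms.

247/21

Fold from the inside: start with 5/1.
  3 + 1/5 = 16/5
  1 + 5/16 = 21/16
  11 + 16/21 = 247/21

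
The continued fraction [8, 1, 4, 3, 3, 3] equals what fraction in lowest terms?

1542/175

Using pₖ = aₖpₖ₋₁ + pₖ₋₂ and qₖ = aₖqₖ₋₁ + qₖ₋₂:
  k=0: a=8, p=8, q=1
  k=1: a=1, p=9, q=1
  k=2: a=4, p=44, q=5
  k=3: a=3, p=141, q=16
  k=4: a=3, p=467, q=53
  k=5: a=3, p=1542, q=175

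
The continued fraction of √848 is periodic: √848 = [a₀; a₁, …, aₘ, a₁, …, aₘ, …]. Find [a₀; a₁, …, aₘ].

a₀ = ⌊√848⌋ = 29.
With m₀=0, d₀=1 and mₖ₊₁ = dₖaₖ − mₖ, dₖ₊₁ = (n − mₖ₊₁²)/dₖ, aₖ₊₁ = ⌊(a₀+mₖ₊₁)/dₖ₊₁⌋:
  k=1: m=29, d=7, a=8
  k=2: m=27, d=17, a=3
  k=3: m=24, d=16, a=3
  k=4: m=24, d=17, a=3
  k=5: m=27, d=7, a=8
  k=6: m=29, d=1, a=58
d=1 and a=2a₀=58 at k=6, so the next step gives (m, d) = (29, 7) again — its k=1 value — and the period has length 6.

[29; 8, 3, 3, 3, 8, 58]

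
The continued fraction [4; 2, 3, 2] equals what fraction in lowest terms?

71/16

Using pₖ = aₖpₖ₋₁ + pₖ₋₂ and qₖ = aₖqₖ₋₁ + qₖ₋₂:
  k=0: a=4, p=4, q=1
  k=1: a=2, p=9, q=2
  k=2: a=3, p=31, q=7
  k=3: a=2, p=71, q=16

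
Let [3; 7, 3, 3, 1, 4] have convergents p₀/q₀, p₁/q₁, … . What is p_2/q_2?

69/22

Using pₖ = aₖpₖ₋₁ + pₖ₋₂, qₖ = aₖqₖ₋₁ + qₖ₋₂ (with p₋₁=1, p₋₂=0, q₋₁=0, q₋₂=1):
  k=0: a=3, p=3, q=1
  k=1: a=7, p=22, q=7
  k=2: a=3, p=69, q=22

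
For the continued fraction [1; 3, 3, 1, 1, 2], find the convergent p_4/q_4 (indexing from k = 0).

30/23

Using pₖ = aₖpₖ₋₁ + pₖ₋₂, qₖ = aₖqₖ₋₁ + qₖ₋₂ (with p₋₁=1, p₋₂=0, q₋₁=0, q₋₂=1):
  k=0: a=1, p=1, q=1
  k=1: a=3, p=4, q=3
  k=2: a=3, p=13, q=10
  k=3: a=1, p=17, q=13
  k=4: a=1, p=30, q=23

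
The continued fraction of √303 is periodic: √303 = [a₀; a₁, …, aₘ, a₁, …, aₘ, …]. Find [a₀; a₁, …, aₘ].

[17; 2, 2, 5, 2, 2, 34]

a₀ = ⌊√303⌋ = 17.
With m₀=0, d₀=1 and mₖ₊₁ = dₖaₖ − mₖ, dₖ₊₁ = (n − mₖ₊₁²)/dₖ, aₖ₊₁ = ⌊(a₀+mₖ₊₁)/dₖ₊₁⌋:
  k=1: m=17, d=14, a=2
  k=2: m=11, d=13, a=2
  k=3: m=15, d=6, a=5
  k=4: m=15, d=13, a=2
  k=5: m=11, d=14, a=2
  k=6: m=17, d=1, a=34
d=1 and a=2a₀=34 at k=6, so the next step gives (m, d) = (17, 14) again — its k=1 value — and the period has length 6.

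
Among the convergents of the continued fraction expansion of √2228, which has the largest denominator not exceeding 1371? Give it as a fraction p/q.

√2228 = [47; 4, 1, 22, 1, 4, 94, …] (period length 6).
Convergents:
  p_0/q_0 = 47/1
  p_1/q_1 = 189/4
  p_2/q_2 = 236/5
  p_3/q_3 = 5381/114
  p_4/q_4 = 5617/119
  p_5/q_5 = 27849/590
  p_6/q_6 = 2623423/55579
q_5 = 590 ≤ 1371 < 55579 = q_6, so the answer is 27849/590.

27849/590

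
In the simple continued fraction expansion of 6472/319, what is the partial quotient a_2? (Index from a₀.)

2

6472 = 20·319 + 92   →  a_0 = 20
319 = 3·92 + 43   →  a_1 = 3
92 = 2·43 + 6   →  a_2 = 2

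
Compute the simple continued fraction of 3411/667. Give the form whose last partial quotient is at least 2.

[5; 8, 1, 3, 2, 8]

3411 = 5*667 + 76
667 = 8*76 + 59
76 = 1*59 + 17
59 = 3*17 + 8
17 = 2*8 + 1
8 = 8*1 + 0  (stop)
So 3411/667 = [5; 8, 1, 3, 2, 8].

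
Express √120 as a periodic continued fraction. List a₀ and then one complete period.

a₀ = ⌊√120⌋ = 10.
With m₀=0, d₀=1 and mₖ₊₁ = dₖaₖ − mₖ, dₖ₊₁ = (n − mₖ₊₁²)/dₖ, aₖ₊₁ = ⌊(a₀+mₖ₊₁)/dₖ₊₁⌋:
  k=1: m=10, d=20, a=1
  k=2: m=10, d=1, a=20
d=1 and a=2a₀=20 at k=2, so the next step gives (m, d) = (10, 20) again — its k=1 value — and the period has length 2.

[10; 1, 20]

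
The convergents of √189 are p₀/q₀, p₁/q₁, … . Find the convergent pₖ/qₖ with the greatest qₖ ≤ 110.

√189 = [13; 1, 2, 1, 26, …] (period length 4).
Convergents:
  p_0/q_0 = 13/1
  p_1/q_1 = 14/1
  p_2/q_2 = 41/3
  p_3/q_3 = 55/4
  p_4/q_4 = 1471/107
  p_5/q_5 = 1526/111
q_4 = 107 ≤ 110 < 111 = q_5, so the answer is 1471/107.

1471/107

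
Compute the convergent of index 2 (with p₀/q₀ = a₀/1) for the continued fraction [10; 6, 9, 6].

559/55

Using pₖ = aₖpₖ₋₁ + pₖ₋₂, qₖ = aₖqₖ₋₁ + qₖ₋₂ (with p₋₁=1, p₋₂=0, q₋₁=0, q₋₂=1):
  k=0: a=10, p=10, q=1
  k=1: a=6, p=61, q=6
  k=2: a=9, p=559, q=55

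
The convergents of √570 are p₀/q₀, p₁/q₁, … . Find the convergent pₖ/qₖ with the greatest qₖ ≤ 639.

9144/383

√570 = [23; 1, 6, 1, 46, …] (period length 4).
Convergents:
  p_0/q_0 = 23/1
  p_1/q_1 = 24/1
  p_2/q_2 = 167/7
  p_3/q_3 = 191/8
  p_4/q_4 = 8953/375
  p_5/q_5 = 9144/383
  p_6/q_6 = 63817/2673
q_5 = 383 ≤ 639 < 2673 = q_6, so the answer is 9144/383.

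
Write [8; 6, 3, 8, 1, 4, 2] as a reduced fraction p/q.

15574/1909

Using pₖ = aₖpₖ₋₁ + pₖ₋₂ and qₖ = aₖqₖ₋₁ + qₖ₋₂:
  k=0: a=8, p=8, q=1
  k=1: a=6, p=49, q=6
  k=2: a=3, p=155, q=19
  k=3: a=8, p=1289, q=158
  k=4: a=1, p=1444, q=177
  k=5: a=4, p=7065, q=866
  k=6: a=2, p=15574, q=1909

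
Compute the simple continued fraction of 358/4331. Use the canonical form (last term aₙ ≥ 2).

358 = 0×4331 + 358
4331 = 12×358 + 35
358 = 10×35 + 8
35 = 4×8 + 3
8 = 2×3 + 2
3 = 1×2 + 1
2 = 2×1 + 0  (stop)
So 358/4331 = [0; 12, 10, 4, 2, 1, 2].

[0; 12, 10, 4, 2, 1, 2]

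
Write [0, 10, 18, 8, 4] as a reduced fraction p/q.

598/6013

Using pₖ = aₖpₖ₋₁ + pₖ₋₂ and qₖ = aₖqₖ₋₁ + qₖ₋₂:
  k=0: a=0, p=0, q=1
  k=1: a=10, p=1, q=10
  k=2: a=18, p=18, q=181
  k=3: a=8, p=145, q=1458
  k=4: a=4, p=598, q=6013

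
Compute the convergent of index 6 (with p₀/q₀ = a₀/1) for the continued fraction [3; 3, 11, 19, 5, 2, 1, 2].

Using pₖ = aₖpₖ₋₁ + pₖ₋₂, qₖ = aₖqₖ₋₁ + qₖ₋₂ (with p₋₁=1, p₋₂=0, q₋₁=0, q₋₂=1):
  k=0: a=3, p=3, q=1
  k=1: a=3, p=10, q=3
  k=2: a=11, p=113, q=34
  k=3: a=19, p=2157, q=649
  k=4: a=5, p=10898, q=3279
  k=5: a=2, p=23953, q=7207
  k=6: a=1, p=34851, q=10486

34851/10486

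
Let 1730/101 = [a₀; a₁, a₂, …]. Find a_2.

1

1730 = 17·101 + 13   →  a_0 = 17
101 = 7·13 + 10   →  a_1 = 7
13 = 1·10 + 3   →  a_2 = 1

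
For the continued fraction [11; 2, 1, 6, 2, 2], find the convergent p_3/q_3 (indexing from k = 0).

227/20

Using pₖ = aₖpₖ₋₁ + pₖ₋₂, qₖ = aₖqₖ₋₁ + qₖ₋₂ (with p₋₁=1, p₋₂=0, q₋₁=0, q₋₂=1):
  k=0: a=11, p=11, q=1
  k=1: a=2, p=23, q=2
  k=2: a=1, p=34, q=3
  k=3: a=6, p=227, q=20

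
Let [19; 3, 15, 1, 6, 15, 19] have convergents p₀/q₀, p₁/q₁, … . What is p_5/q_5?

99512/5149

Using pₖ = aₖpₖ₋₁ + pₖ₋₂, qₖ = aₖqₖ₋₁ + qₖ₋₂ (with p₋₁=1, p₋₂=0, q₋₁=0, q₋₂=1):
  k=0: a=19, p=19, q=1
  k=1: a=3, p=58, q=3
  k=2: a=15, p=889, q=46
  k=3: a=1, p=947, q=49
  k=4: a=6, p=6571, q=340
  k=5: a=15, p=99512, q=5149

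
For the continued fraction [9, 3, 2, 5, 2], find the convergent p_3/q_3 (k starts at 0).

353/38

Using pₖ = aₖpₖ₋₁ + pₖ₋₂, qₖ = aₖqₖ₋₁ + qₖ₋₂ (with p₋₁=1, p₋₂=0, q₋₁=0, q₋₂=1):
  k=0: a=9, p=9, q=1
  k=1: a=3, p=28, q=3
  k=2: a=2, p=65, q=7
  k=3: a=5, p=353, q=38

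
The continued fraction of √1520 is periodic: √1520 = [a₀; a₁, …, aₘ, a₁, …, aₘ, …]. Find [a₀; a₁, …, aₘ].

a₀ = ⌊√1520⌋ = 38.
With m₀=0, d₀=1 and mₖ₊₁ = dₖaₖ − mₖ, dₖ₊₁ = (n − mₖ₊₁²)/dₖ, aₖ₊₁ = ⌊(a₀+mₖ₊₁)/dₖ₊₁⌋:
  k=1: m=38, d=76, a=1
  k=2: m=38, d=1, a=76
d=1 and a=2a₀=76 at k=2, so the next step gives (m, d) = (38, 76) again — its k=1 value — and the period has length 2.

[38; 1, 76]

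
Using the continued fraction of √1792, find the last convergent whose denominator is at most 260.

10710/253

√1792 = [42; 3, 84, …] (period length 2).
Convergents:
  p_0/q_0 = 42/1
  p_1/q_1 = 127/3
  p_2/q_2 = 10710/253
  p_3/q_3 = 32257/762
q_2 = 253 ≤ 260 < 762 = q_3, so the answer is 10710/253.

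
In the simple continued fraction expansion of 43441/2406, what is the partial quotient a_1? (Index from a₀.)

18

43441 = 18·2406 + 133   →  a_0 = 18
2406 = 18·133 + 12   →  a_1 = 18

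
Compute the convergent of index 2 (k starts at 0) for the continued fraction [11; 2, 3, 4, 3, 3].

80/7

Using pₖ = aₖpₖ₋₁ + pₖ₋₂, qₖ = aₖqₖ₋₁ + qₖ₋₂ (with p₋₁=1, p₋₂=0, q₋₁=0, q₋₂=1):
  k=0: a=11, p=11, q=1
  k=1: a=2, p=23, q=2
  k=2: a=3, p=80, q=7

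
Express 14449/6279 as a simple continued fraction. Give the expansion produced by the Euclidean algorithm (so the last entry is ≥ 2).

[2; 3, 3, 8, 3, 3, 7]

14449 = 2·6279 + 1891
6279 = 3·1891 + 606
1891 = 3·606 + 73
606 = 8·73 + 22
73 = 3·22 + 7
22 = 3·7 + 1
7 = 7·1 + 0  (stop)
So 14449/6279 = [2; 3, 3, 8, 3, 3, 7].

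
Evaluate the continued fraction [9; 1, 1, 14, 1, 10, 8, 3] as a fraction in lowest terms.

81535/8568

Using pₖ = aₖpₖ₋₁ + pₖ₋₂ and qₖ = aₖqₖ₋₁ + qₖ₋₂:
  k=0: a=9, p=9, q=1
  k=1: a=1, p=10, q=1
  k=2: a=1, p=19, q=2
  k=3: a=14, p=276, q=29
  k=4: a=1, p=295, q=31
  k=5: a=10, p=3226, q=339
  k=6: a=8, p=26103, q=2743
  k=7: a=3, p=81535, q=8568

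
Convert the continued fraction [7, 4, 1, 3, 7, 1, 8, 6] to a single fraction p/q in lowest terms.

Fold from the inside: start with 6/1.
  8 + 1/6 = 49/6
  1 + 6/49 = 55/49
  7 + 49/55 = 434/55
  3 + 55/434 = 1357/434
  1 + 434/1357 = 1791/1357
  4 + 1357/1791 = 8521/1791
  7 + 1791/8521 = 61438/8521

61438/8521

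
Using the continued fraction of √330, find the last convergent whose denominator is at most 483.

√330 = [18; 6, 36, …] (period length 2).
Convergents:
  p_0/q_0 = 18/1
  p_1/q_1 = 109/6
  p_2/q_2 = 3942/217
  p_3/q_3 = 23761/1308
q_2 = 217 ≤ 483 < 1308 = q_3, so the answer is 3942/217.

3942/217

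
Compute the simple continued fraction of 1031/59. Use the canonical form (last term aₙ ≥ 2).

[17; 2, 9, 3]

1031 = 17×59 + 28
59 = 2×28 + 3
28 = 9×3 + 1
3 = 3×1 + 0  (stop)
So 1031/59 = [17; 2, 9, 3].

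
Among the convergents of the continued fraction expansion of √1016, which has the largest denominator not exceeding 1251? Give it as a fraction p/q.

√1016 = [31; 1, 6, 1, 62, …] (period length 4).
Convergents:
  p_0/q_0 = 31/1
  p_1/q_1 = 32/1
  p_2/q_2 = 223/7
  p_3/q_3 = 255/8
  p_4/q_4 = 16033/503
  p_5/q_5 = 16288/511
  p_6/q_6 = 113761/3569
q_5 = 511 ≤ 1251 < 3569 = q_6, so the answer is 16288/511.

16288/511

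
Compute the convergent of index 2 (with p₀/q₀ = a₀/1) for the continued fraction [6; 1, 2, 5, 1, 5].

Using pₖ = aₖpₖ₋₁ + pₖ₋₂, qₖ = aₖqₖ₋₁ + qₖ₋₂ (with p₋₁=1, p₋₂=0, q₋₁=0, q₋₂=1):
  k=0: a=6, p=6, q=1
  k=1: a=1, p=7, q=1
  k=2: a=2, p=20, q=3

20/3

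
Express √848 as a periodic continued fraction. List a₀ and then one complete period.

[29; 8, 3, 3, 3, 8, 58]

a₀ = ⌊√848⌋ = 29.
With m₀=0, d₀=1 and mₖ₊₁ = dₖaₖ − mₖ, dₖ₊₁ = (n − mₖ₊₁²)/dₖ, aₖ₊₁ = ⌊(a₀+mₖ₊₁)/dₖ₊₁⌋:
  k=1: m=29, d=7, a=8
  k=2: m=27, d=17, a=3
  k=3: m=24, d=16, a=3
  k=4: m=24, d=17, a=3
  k=5: m=27, d=7, a=8
  k=6: m=29, d=1, a=58
d=1 and a=2a₀=58 at k=6, so the next step gives (m, d) = (29, 7) again — its k=1 value — and the period has length 6.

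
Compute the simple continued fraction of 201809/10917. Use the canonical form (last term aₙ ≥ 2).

201809 = 18·10917 + 5303
10917 = 2·5303 + 311
5303 = 17·311 + 16
311 = 19·16 + 7
16 = 2·7 + 2
7 = 3·2 + 1
2 = 2·1 + 0  (stop)
So 201809/10917 = [18; 2, 17, 19, 2, 3, 2].

[18; 2, 17, 19, 2, 3, 2]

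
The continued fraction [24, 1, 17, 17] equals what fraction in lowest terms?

Fold from the inside: start with 17/1.
  17 + 1/17 = 290/17
  1 + 17/290 = 307/290
  24 + 290/307 = 7658/307

7658/307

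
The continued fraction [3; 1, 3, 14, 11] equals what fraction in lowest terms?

2369/631

Using pₖ = aₖpₖ₋₁ + pₖ₋₂ and qₖ = aₖqₖ₋₁ + qₖ₋₂:
  k=0: a=3, p=3, q=1
  k=1: a=1, p=4, q=1
  k=2: a=3, p=15, q=4
  k=3: a=14, p=214, q=57
  k=4: a=11, p=2369, q=631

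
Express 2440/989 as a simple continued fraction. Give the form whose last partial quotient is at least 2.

[2; 2, 7, 9, 3, 2]

2440 = 2*989 + 462
989 = 2*462 + 65
462 = 7*65 + 7
65 = 9*7 + 2
7 = 3*2 + 1
2 = 2*1 + 0  (stop)
So 2440/989 = [2; 2, 7, 9, 3, 2].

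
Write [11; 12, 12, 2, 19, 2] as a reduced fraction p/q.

133747/12068

Using pₖ = aₖpₖ₋₁ + pₖ₋₂ and qₖ = aₖqₖ₋₁ + qₖ₋₂:
  k=0: a=11, p=11, q=1
  k=1: a=12, p=133, q=12
  k=2: a=12, p=1607, q=145
  k=3: a=2, p=3347, q=302
  k=4: a=19, p=65200, q=5883
  k=5: a=2, p=133747, q=12068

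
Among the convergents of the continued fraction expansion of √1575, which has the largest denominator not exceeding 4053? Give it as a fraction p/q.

√1575 = [39; 1, 2, 5, 2, 1, 78, …] (period length 6).
Convergents:
  p_0/q_0 = 39/1
  p_1/q_1 = 40/1
  p_2/q_2 = 119/3
  p_3/q_3 = 635/16
  p_4/q_4 = 1389/35
  p_5/q_5 = 2024/51
  p_6/q_6 = 159261/4013
  p_7/q_7 = 161285/4064
q_6 = 4013 ≤ 4053 < 4064 = q_7, so the answer is 159261/4013.

159261/4013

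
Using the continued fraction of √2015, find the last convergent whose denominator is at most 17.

√2015 = [44; 1, 7, 1, 88, …] (period length 4).
Convergents:
  p_0/q_0 = 44/1
  p_1/q_1 = 45/1
  p_2/q_2 = 359/8
  p_3/q_3 = 404/9
  p_4/q_4 = 35911/800
q_3 = 9 ≤ 17 < 800 = q_4, so the answer is 404/9.

404/9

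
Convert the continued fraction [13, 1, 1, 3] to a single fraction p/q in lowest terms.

95/7

Fold from the inside: start with 3/1.
  1 + 1/3 = 4/3
  1 + 3/4 = 7/4
  13 + 4/7 = 95/7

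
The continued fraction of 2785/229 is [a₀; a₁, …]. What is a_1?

6

2785 = 12·229 + 37   →  a_0 = 12
229 = 6·37 + 7   →  a_1 = 6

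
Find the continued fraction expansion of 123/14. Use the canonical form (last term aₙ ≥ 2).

123 = 8·14 + 11
14 = 1·11 + 3
11 = 3·3 + 2
3 = 1·2 + 1
2 = 2·1 + 0  (stop)
So 123/14 = [8; 1, 3, 1, 2].

[8; 1, 3, 1, 2]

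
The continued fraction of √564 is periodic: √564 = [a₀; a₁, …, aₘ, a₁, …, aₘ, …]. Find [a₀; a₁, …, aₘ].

a₀ = ⌊√564⌋ = 23.

[23; 1, 2, 1, 46]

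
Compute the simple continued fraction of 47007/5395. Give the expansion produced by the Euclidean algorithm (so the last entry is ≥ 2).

[8; 1, 2, 2, 16, 3, 15]

47007 = 8·5395 + 3847
5395 = 1·3847 + 1548
3847 = 2·1548 + 751
1548 = 2·751 + 46
751 = 16·46 + 15
46 = 3·15 + 1
15 = 15·1 + 0  (stop)
So 47007/5395 = [8; 1, 2, 2, 16, 3, 15].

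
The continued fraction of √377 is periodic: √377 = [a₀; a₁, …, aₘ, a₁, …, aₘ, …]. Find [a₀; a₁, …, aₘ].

[19; 2, 2, 2, 38]

a₀ = ⌊√377⌋ = 19.
With m₀=0, d₀=1 and mₖ₊₁ = dₖaₖ − mₖ, dₖ₊₁ = (n − mₖ₊₁²)/dₖ, aₖ₊₁ = ⌊(a₀+mₖ₊₁)/dₖ₊₁⌋:
  k=1: m=19, d=16, a=2
  k=2: m=13, d=13, a=2
  k=3: m=13, d=16, a=2
  k=4: m=19, d=1, a=38
d=1 and a=2a₀=38 at k=4, so the next step gives (m, d) = (19, 16) again — its k=1 value — and the period has length 4.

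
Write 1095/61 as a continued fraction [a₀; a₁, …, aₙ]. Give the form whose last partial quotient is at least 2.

1095 = 17·61 + 58
61 = 1·58 + 3
58 = 19·3 + 1
3 = 3·1 + 0  (stop)
So 1095/61 = [17; 1, 19, 3].

[17; 1, 19, 3]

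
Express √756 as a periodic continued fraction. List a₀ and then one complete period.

a₀ = ⌊√756⌋ = 27.
With m₀=0, d₀=1 and mₖ₊₁ = dₖaₖ − mₖ, dₖ₊₁ = (n − mₖ₊₁²)/dₖ, aₖ₊₁ = ⌊(a₀+mₖ₊₁)/dₖ₊₁⌋:
  k=1: m=27, d=27, a=2
  k=2: m=27, d=1, a=54
d=1 and a=2a₀=54 at k=2, so the next step gives (m, d) = (27, 27) again — its k=1 value — and the period has length 2.

[27; 2, 54]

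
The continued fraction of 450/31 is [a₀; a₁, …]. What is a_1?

1

450 = 14·31 + 16   →  a_0 = 14
31 = 1·16 + 15   →  a_1 = 1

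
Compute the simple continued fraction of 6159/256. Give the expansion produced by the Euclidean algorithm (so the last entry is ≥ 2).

[24; 17, 15]

6159 = 24·256 + 15
256 = 17·15 + 1
15 = 15·1 + 0  (stop)
So 6159/256 = [24; 17, 15].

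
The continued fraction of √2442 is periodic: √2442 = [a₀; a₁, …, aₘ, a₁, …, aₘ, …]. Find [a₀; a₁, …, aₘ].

[49; 2, 2, 2, 98]

a₀ = ⌊√2442⌋ = 49.
With m₀=0, d₀=1 and mₖ₊₁ = dₖaₖ − mₖ, dₖ₊₁ = (n − mₖ₊₁²)/dₖ, aₖ₊₁ = ⌊(a₀+mₖ₊₁)/dₖ₊₁⌋:
  k=1: m=49, d=41, a=2
  k=2: m=33, d=33, a=2
  k=3: m=33, d=41, a=2
  k=4: m=49, d=1, a=98
d=1 and a=2a₀=98 at k=4, so the next step gives (m, d) = (49, 41) again — its k=1 value — and the period has length 4.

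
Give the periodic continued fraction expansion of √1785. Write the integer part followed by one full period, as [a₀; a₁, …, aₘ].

[42; 4, 84]

a₀ = ⌊√1785⌋ = 42.
With m₀=0, d₀=1 and mₖ₊₁ = dₖaₖ − mₖ, dₖ₊₁ = (n − mₖ₊₁²)/dₖ, aₖ₊₁ = ⌊(a₀+mₖ₊₁)/dₖ₊₁⌋:
  k=1: m=42, d=21, a=4
  k=2: m=42, d=1, a=84
d=1 and a=2a₀=84 at k=2, so the next step gives (m, d) = (42, 21) again — its k=1 value — and the period has length 2.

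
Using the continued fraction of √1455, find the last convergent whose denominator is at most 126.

3433/90

√1455 = [38; 6, 1, 11, 1, 6, 76, …] (period length 6).
Convergents:
  p_0/q_0 = 38/1
  p_1/q_1 = 229/6
  p_2/q_2 = 267/7
  p_3/q_3 = 3166/83
  p_4/q_4 = 3433/90
  p_5/q_5 = 23764/623
q_4 = 90 ≤ 126 < 623 = q_5, so the answer is 3433/90.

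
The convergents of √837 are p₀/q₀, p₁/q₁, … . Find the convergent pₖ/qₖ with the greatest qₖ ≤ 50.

√837 = [28; 1, 13, 2, 13, 1, 56, …] (period length 6).
Convergents:
  p_0/q_0 = 28/1
  p_1/q_1 = 29/1
  p_2/q_2 = 405/14
  p_3/q_3 = 839/29
  p_4/q_4 = 11312/391
q_3 = 29 ≤ 50 < 391 = q_4, so the answer is 839/29.

839/29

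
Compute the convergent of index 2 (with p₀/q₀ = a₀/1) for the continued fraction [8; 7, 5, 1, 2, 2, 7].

Using pₖ = aₖpₖ₋₁ + pₖ₋₂, qₖ = aₖqₖ₋₁ + qₖ₋₂ (with p₋₁=1, p₋₂=0, q₋₁=0, q₋₂=1):
  k=0: a=8, p=8, q=1
  k=1: a=7, p=57, q=7
  k=2: a=5, p=293, q=36

293/36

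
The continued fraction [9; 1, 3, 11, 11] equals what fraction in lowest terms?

4868/499

Using pₖ = aₖpₖ₋₁ + pₖ₋₂ and qₖ = aₖqₖ₋₁ + qₖ₋₂:
  k=0: a=9, p=9, q=1
  k=1: a=1, p=10, q=1
  k=2: a=3, p=39, q=4
  k=3: a=11, p=439, q=45
  k=4: a=11, p=4868, q=499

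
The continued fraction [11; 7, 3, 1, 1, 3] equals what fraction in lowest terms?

Using pₖ = aₖpₖ₋₁ + pₖ₋₂ and qₖ = aₖqₖ₋₁ + qₖ₋₂:
  k=0: a=11, p=11, q=1
  k=1: a=7, p=78, q=7
  k=2: a=3, p=245, q=22
  k=3: a=1, p=323, q=29
  k=4: a=1, p=568, q=51
  k=5: a=3, p=2027, q=182

2027/182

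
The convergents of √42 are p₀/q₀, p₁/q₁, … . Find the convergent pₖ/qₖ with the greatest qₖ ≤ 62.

√42 = [6; 2, 12, …] (period length 2).
Convergents:
  p_0/q_0 = 6/1
  p_1/q_1 = 13/2
  p_2/q_2 = 162/25
  p_3/q_3 = 337/52
  p_4/q_4 = 4206/649
q_3 = 52 ≤ 62 < 649 = q_4, so the answer is 337/52.

337/52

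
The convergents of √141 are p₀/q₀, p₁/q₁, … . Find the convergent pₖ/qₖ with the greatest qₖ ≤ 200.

√141 = [11; 1, 6, 1, 22, …] (period length 4).
Convergents:
  p_0/q_0 = 11/1
  p_1/q_1 = 12/1
  p_2/q_2 = 83/7
  p_3/q_3 = 95/8
  p_4/q_4 = 2173/183
  p_5/q_5 = 2268/191
  p_6/q_6 = 15781/1329
q_5 = 191 ≤ 200 < 1329 = q_6, so the answer is 2268/191.

2268/191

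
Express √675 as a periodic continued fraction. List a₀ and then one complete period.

[25; 1, 50]

a₀ = ⌊√675⌋ = 25.
With m₀=0, d₀=1 and mₖ₊₁ = dₖaₖ − mₖ, dₖ₊₁ = (n − mₖ₊₁²)/dₖ, aₖ₊₁ = ⌊(a₀+mₖ₊₁)/dₖ₊₁⌋:
  k=1: m=25, d=50, a=1
  k=2: m=25, d=1, a=50
d=1 and a=2a₀=50 at k=2, so the next step gives (m, d) = (25, 50) again — its k=1 value — and the period has length 2.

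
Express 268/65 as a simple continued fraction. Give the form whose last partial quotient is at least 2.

268 = 4*65 + 8
65 = 8*8 + 1
8 = 8*1 + 0  (stop)
So 268/65 = [4; 8, 8].

[4; 8, 8]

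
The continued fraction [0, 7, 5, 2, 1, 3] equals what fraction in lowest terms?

59/424

Fold from the inside: start with 3/1.
  1 + 1/3 = 4/3
  2 + 3/4 = 11/4
  5 + 4/11 = 59/11
  7 + 11/59 = 424/59
  0 + 59/424 = 59/424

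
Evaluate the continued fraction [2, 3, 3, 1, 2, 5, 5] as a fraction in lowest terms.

2308/1001

Fold from the inside: start with 5/1.
  5 + 1/5 = 26/5
  2 + 5/26 = 57/26
  1 + 26/57 = 83/57
  3 + 57/83 = 306/83
  3 + 83/306 = 1001/306
  2 + 306/1001 = 2308/1001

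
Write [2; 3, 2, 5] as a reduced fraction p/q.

87/38

Fold from the inside: start with 5/1.
  2 + 1/5 = 11/5
  3 + 5/11 = 38/11
  2 + 11/38 = 87/38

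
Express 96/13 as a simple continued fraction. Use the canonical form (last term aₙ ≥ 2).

96 = 7×13 + 5
13 = 2×5 + 3
5 = 1×3 + 2
3 = 1×2 + 1
2 = 2×1 + 0  (stop)
So 96/13 = [7; 2, 1, 1, 2].

[7; 2, 1, 1, 2]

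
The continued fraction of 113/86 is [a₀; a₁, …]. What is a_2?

113 = 1·86 + 27   →  a_0 = 1
86 = 3·27 + 5   →  a_1 = 3
27 = 5·5 + 2   →  a_2 = 5

5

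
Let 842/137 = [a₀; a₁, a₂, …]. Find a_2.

1

842 = 6·137 + 20   →  a_0 = 6
137 = 6·20 + 17   →  a_1 = 6
20 = 1·17 + 3   →  a_2 = 1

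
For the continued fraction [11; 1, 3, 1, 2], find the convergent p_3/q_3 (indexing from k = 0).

Using pₖ = aₖpₖ₋₁ + pₖ₋₂, qₖ = aₖqₖ₋₁ + qₖ₋₂ (with p₋₁=1, p₋₂=0, q₋₁=0, q₋₂=1):
  k=0: a=11, p=11, q=1
  k=1: a=1, p=12, q=1
  k=2: a=3, p=47, q=4
  k=3: a=1, p=59, q=5

59/5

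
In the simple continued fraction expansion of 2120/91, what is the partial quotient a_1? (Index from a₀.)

3

2120 = 23·91 + 27   →  a_0 = 23
91 = 3·27 + 10   →  a_1 = 3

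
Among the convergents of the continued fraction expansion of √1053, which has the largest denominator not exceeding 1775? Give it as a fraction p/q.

√1053 = [32; 2, 4, 2, 64, …] (period length 4).
Convergents:
  p_0/q_0 = 32/1
  p_1/q_1 = 65/2
  p_2/q_2 = 292/9
  p_3/q_3 = 649/20
  p_4/q_4 = 41828/1289
  p_5/q_5 = 84305/2598
q_4 = 1289 ≤ 1775 < 2598 = q_5, so the answer is 41828/1289.

41828/1289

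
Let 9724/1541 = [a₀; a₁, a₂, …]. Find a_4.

7

9724 = 6·1541 + 478   →  a_0 = 6
1541 = 3·478 + 107   →  a_1 = 3
478 = 4·107 + 50   →  a_2 = 4
107 = 2·50 + 7   →  a_3 = 2
50 = 7·7 + 1   →  a_4 = 7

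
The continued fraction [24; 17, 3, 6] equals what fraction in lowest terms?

Fold from the inside: start with 6/1.
  3 + 1/6 = 19/6
  17 + 6/19 = 329/19
  24 + 19/329 = 7915/329

7915/329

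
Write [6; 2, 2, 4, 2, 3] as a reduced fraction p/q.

Using pₖ = aₖpₖ₋₁ + pₖ₋₂ and qₖ = aₖqₖ₋₁ + qₖ₋₂:
  k=0: a=6, p=6, q=1
  k=1: a=2, p=13, q=2
  k=2: a=2, p=32, q=5
  k=3: a=4, p=141, q=22
  k=4: a=2, p=314, q=49
  k=5: a=3, p=1083, q=169

1083/169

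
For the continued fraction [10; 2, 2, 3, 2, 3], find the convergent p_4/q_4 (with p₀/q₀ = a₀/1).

Using pₖ = aₖpₖ₋₁ + pₖ₋₂, qₖ = aₖqₖ₋₁ + qₖ₋₂ (with p₋₁=1, p₋₂=0, q₋₁=0, q₋₂=1):
  k=0: a=10, p=10, q=1
  k=1: a=2, p=21, q=2
  k=2: a=2, p=52, q=5
  k=3: a=3, p=177, q=17
  k=4: a=2, p=406, q=39

406/39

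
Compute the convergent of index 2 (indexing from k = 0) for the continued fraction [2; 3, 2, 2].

16/7

Using pₖ = aₖpₖ₋₁ + pₖ₋₂, qₖ = aₖqₖ₋₁ + qₖ₋₂ (with p₋₁=1, p₋₂=0, q₋₁=0, q₋₂=1):
  k=0: a=2, p=2, q=1
  k=1: a=3, p=7, q=3
  k=2: a=2, p=16, q=7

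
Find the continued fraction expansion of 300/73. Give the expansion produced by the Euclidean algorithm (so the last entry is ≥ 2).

300 = 4·73 + 8
73 = 9·8 + 1
8 = 8·1 + 0  (stop)
So 300/73 = [4; 9, 8].

[4; 9, 8]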